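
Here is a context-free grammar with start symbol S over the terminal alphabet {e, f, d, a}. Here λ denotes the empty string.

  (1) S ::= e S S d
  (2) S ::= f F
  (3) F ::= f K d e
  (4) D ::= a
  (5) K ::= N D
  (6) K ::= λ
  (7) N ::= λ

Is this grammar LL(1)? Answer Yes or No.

Yes

FIRST(S) = {e, f}
FIRST(F) = {f}
FIRST(D) = {a}
FIRST(K) = {λ, a}
FIRST(N) = {λ}
FOLLOW(S) = {$, d, e, f}
FOLLOW(F) = {$, d, e, f}
FOLLOW(D) = {d}
FOLLOW(K) = {d}
FOLLOW(N) = {a}
Each cell of M receives at most one production.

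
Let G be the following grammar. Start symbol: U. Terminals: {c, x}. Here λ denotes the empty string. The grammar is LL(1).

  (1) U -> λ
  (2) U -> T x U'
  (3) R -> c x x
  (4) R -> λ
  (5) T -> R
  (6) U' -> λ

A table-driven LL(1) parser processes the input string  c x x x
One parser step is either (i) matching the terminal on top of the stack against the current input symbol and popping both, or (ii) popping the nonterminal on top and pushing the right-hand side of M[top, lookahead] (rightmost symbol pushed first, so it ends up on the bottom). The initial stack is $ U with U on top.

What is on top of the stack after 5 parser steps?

x

     Stack         Input      Action
  1  $ U           c x x x $  expand U -> T x U'
  2  $ U' x T      c x x x $  expand T -> R
  3  $ U' x R      c x x x $  expand R -> c x x
  4  $ U' x x x c  c x x x $  match c
  5  $ U' x x x    x x x $    match x
Stack after step 5: $ U' x x (top = x).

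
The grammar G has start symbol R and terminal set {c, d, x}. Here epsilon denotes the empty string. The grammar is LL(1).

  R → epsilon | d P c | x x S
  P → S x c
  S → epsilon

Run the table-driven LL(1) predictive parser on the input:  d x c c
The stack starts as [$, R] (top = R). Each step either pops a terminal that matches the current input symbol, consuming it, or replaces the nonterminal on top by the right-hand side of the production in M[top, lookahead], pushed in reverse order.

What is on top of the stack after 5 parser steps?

     Stack      Input      Action
  1  $ R        d x c c $  expand R → d P c
  2  $ c P d    d x c c $  match d
  3  $ c P      x c c $    expand P → S x c
  4  $ c c x S  x c c $    expand S → epsilon
  5  $ c c x    x c c $    match x
Stack after step 5: $ c c (top = c).

c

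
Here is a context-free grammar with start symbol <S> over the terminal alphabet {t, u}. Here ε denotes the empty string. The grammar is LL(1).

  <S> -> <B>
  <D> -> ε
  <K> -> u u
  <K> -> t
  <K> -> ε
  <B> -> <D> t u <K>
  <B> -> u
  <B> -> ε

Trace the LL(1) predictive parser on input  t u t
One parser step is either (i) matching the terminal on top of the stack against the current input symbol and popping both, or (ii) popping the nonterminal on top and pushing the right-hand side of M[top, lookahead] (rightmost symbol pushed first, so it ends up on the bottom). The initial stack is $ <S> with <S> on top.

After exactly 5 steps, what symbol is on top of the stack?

step 1: stack=$ <S>  input=t u t $  — expand <S> -> <B>
step 2: stack=$ <B>  input=t u t $  — expand <B> -> <D> t u <K>
step 3: stack=$ <K> u t <D>  input=t u t $  — expand <D> -> ε
step 4: stack=$ <K> u t  input=t u t $  — match t
step 5: stack=$ <K> u  input=u t $  — match u
Stack after step 5: $ <K> (top = <K>).

<K>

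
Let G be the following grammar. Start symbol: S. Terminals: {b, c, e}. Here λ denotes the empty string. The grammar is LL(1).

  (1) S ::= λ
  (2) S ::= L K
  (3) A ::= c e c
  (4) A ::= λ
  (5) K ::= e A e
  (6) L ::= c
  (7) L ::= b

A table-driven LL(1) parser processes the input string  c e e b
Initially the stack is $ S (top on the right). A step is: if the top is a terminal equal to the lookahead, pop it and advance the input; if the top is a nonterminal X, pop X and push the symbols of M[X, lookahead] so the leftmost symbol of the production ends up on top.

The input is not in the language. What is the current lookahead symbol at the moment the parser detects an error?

b

step 1: stack=$ S  input=c e e b $  — expand S ::= L K
step 2: stack=$ K L  input=c e e b $  — expand L ::= c
step 3: stack=$ K c  input=c e e b $  — match c
step 4: stack=$ K  input=e e b $  — expand K ::= e A e
step 5: stack=$ e A e  input=e e b $  — match e
step 6: stack=$ e A  input=e b $  — expand A ::= λ
step 7: stack=$ e  input=e b $  — match e
step 8: stack=$  input=b $  — error: stack empty but input remains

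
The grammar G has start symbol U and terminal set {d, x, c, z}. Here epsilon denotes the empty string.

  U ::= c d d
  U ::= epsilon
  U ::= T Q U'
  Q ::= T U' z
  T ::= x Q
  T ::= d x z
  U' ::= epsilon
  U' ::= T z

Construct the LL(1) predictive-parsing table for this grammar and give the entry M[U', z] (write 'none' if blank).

FIRST(T): from T::=x Q we get {x}; from T::=d x z we get {d}. So FIRST(T) = {d, x}.
FIRST(U): from U::=c d d we get {c}; from U::=epsilon we get {epsilon}; from U::=T Q U' we get {d, x}. So FIRST(U) = {epsilon, c, d, x}.
FIRST(Q): from Q::=T U' z we get {d, x}. So FIRST(Q) = {d, x}.
FIRST(U'): from U'::=epsilon we get {epsilon}; from U'::=T z we get {d, x}. So FIRST(U') = {epsilon, d, x}.
FOLLOW(U) includes $ since U is the start symbol.
FOLLOW(U): U appears on no right-hand side. Thus FOLLOW(U) = {$}.
FOLLOW(U'): in U::=T Q U', the suffix after U' is empty, so FOLLOW(U') ⊇ FOLLOW(U) = {$}; in Q::=T U' z, U' is followed by z with FIRST {z}. Thus FOLLOW(U') = {$, z}.
For U' ::= epsilon: FIRST(epsilon) = {epsilon}, so it goes in M[U', t] for t ∈ {}; since epsilon ∈ FIRST, also for every t ∈ FOLLOW(U') = {$, z}.
For U' ::= T z: FIRST(T z) = {d, x}, so it goes in M[U', t] for t ∈ {d, x}.

U' ::= epsilon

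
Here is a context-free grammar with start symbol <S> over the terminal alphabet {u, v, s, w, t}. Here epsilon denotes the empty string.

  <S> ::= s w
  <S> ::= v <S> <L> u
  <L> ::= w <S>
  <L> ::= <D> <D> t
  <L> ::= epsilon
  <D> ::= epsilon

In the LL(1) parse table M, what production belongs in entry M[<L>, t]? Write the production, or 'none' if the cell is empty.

<L> ::= <D> <D> t

FIRST(<S>) = {s, v}
FIRST(<D>) = {epsilon}
FIRST(<L>) = {epsilon, t, w}  (via <D> <D> t)
FOLLOW(<S>) includes $ since <S> is the start symbol.
FOLLOW(<L>): in <S>::=v <S> <L> u, <L> is followed by u with FIRST {u}. Thus FOLLOW(<L>) = {u}.
For <L> ::= w <S>: FIRST(w <S>) = {w}, so it goes in M[<L>, t] for t ∈ {w}.
For <L> ::= <D> <D> t: FIRST(<D> <D> t) = {t}, so it goes in M[<L>, t] for t ∈ {t}.
For <L> ::= epsilon: FIRST(epsilon) = {epsilon}, so it goes in M[<L>, t] for t ∈ {}; since epsilon ∈ FIRST, also for every t ∈ FOLLOW(<L>) = {u}.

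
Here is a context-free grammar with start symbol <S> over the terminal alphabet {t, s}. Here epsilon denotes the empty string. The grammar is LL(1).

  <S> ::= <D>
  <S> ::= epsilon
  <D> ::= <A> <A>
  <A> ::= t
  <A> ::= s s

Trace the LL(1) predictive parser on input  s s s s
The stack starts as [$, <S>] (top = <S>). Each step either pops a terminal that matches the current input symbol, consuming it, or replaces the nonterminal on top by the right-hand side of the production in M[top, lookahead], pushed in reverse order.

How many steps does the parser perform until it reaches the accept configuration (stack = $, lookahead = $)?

8

     Stack      Input      Action
  1  $ <S>      s s s s $  expand <S> ::= <D>
  2  $ <D>      s s s s $  expand <D> ::= <A> <A>
  3  $ <A> <A>  s s s s $  expand <A> ::= s s
  4  $ <A> s s  s s s s $  match s
  5  $ <A> s    s s s $    match s
  6  $ <A>      s s $      expand <A> ::= s s
  7  $ s s      s s $      match s
  8  $ s        s $        match s
Accept reached after 8 steps.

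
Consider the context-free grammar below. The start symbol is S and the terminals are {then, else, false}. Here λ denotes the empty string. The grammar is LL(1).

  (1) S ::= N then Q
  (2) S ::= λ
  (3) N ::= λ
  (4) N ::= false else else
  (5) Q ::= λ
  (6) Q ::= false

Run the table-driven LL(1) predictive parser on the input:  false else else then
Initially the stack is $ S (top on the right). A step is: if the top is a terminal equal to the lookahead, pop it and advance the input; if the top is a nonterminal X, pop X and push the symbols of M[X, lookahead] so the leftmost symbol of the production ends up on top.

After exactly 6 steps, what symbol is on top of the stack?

step 1: stack=$ S  input=false else else then $  — expand S ::= N then Q
step 2: stack=$ Q then N  input=false else else then $  — expand N ::= false else else
step 3: stack=$ Q then else else false  input=false else else then $  — match false
step 4: stack=$ Q then else else  input=else else then $  — match else
step 5: stack=$ Q then else  input=else then $  — match else
step 6: stack=$ Q then  input=then $  — match then
Stack after step 6: $ Q (top = Q).

Q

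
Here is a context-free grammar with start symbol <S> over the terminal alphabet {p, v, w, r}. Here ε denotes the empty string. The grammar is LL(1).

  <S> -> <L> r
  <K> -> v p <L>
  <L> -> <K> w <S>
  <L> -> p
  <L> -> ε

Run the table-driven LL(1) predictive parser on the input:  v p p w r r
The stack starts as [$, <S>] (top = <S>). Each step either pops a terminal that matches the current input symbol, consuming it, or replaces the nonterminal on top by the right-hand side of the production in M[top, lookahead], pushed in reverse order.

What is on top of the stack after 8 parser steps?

<S>

step 1: stack=$ <S>  input=v p p w r r $  — expand <S> -> <L> r
step 2: stack=$ r <L>  input=v p p w r r $  — expand <L> -> <K> w <S>
step 3: stack=$ r <S> w <K>  input=v p p w r r $  — expand <K> -> v p <L>
step 4: stack=$ r <S> w <L> p v  input=v p p w r r $  — match v
step 5: stack=$ r <S> w <L> p  input=p p w r r $  — match p
step 6: stack=$ r <S> w <L>  input=p w r r $  — expand <L> -> p
step 7: stack=$ r <S> w p  input=p w r r $  — match p
step 8: stack=$ r <S> w  input=w r r $  — match w
Stack after step 8: $ r <S> (top = <S>).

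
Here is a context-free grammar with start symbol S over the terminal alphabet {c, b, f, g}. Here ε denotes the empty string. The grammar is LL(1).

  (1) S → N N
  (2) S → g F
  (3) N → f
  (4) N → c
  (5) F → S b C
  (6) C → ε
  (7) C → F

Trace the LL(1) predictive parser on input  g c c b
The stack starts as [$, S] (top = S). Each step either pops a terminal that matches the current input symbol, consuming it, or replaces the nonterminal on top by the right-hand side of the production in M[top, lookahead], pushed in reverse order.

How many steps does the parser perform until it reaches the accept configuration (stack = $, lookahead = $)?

10

step 1: stack=$ S  input=g c c b $  — expand S → g F
step 2: stack=$ F g  input=g c c b $  — match g
step 3: stack=$ F  input=c c b $  — expand F → S b C
step 4: stack=$ C b S  input=c c b $  — expand S → N N
step 5: stack=$ C b N N  input=c c b $  — expand N → c
step 6: stack=$ C b N c  input=c c b $  — match c
step 7: stack=$ C b N  input=c b $  — expand N → c
step 8: stack=$ C b c  input=c b $  — match c
step 9: stack=$ C b  input=b $  — match b
step 10: stack=$ C  input=$  — expand C → ε
Accept reached after 10 steps.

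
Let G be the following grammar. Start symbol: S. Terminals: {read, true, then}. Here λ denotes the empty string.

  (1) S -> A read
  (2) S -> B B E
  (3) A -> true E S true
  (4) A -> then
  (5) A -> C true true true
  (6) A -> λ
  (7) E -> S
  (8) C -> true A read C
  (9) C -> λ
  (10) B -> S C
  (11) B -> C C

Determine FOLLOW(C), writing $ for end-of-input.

{read, then, true}

FIRST(C) = {λ, true}
FIRST(A) = {λ, then, true}  (via C true true true)
FIRST(S) = {read, then, true}  (via A read, B B E)
FIRST(E) = {read, then, true}  (via S)
FIRST(B) = {λ, read, then, true}  (via S C, C C)
FOLLOW(S) includes $ since S is the start symbol.
FOLLOW(A): in S->A read, A is followed by read with FIRST {read}; in C->true A read C, A is followed by read C with FIRST {read}. Thus FOLLOW(A) = {read}.
FOLLOW(B): in S->B B E (occurrence 1), B is followed by B E with FIRST {read, then, true}; in S->B B E (occurrence 2), B is followed by E with FIRST {read, then, true}. Thus FOLLOW(B) = {read, then, true}.
FOLLOW(C): in A->C true true true, C is followed by true true true with FIRST {true}; in C->true A read C, the suffix after C is empty (adds nothing new); in B->S C, the suffix after C is empty, so FOLLOW(C) ⊇ FOLLOW(B) = {read, then, true}; in B->C C (occurrence 1), C is followed by C with FIRST {λ, true}; in B->C C (occurrence 1), the suffix after C is nullable, so FOLLOW(C) ⊇ FOLLOW(B) = {read, then, true}; in B->C C (occurrence 2), the suffix after C is empty, so FOLLOW(C) ⊇ FOLLOW(B) = {read, then, true}. Thus FOLLOW(C) = {read, then, true}.
FOLLOW(S): in A->true E S true, S is followed by true with FIRST {true}; in E->S, the suffix after S is empty, so FOLLOW(S) ⊇ FOLLOW(E) = {$, read, then, true}; in B->S C, S is followed by C with FIRST {λ, true}; in B->S C, the suffix after S is nullable, so FOLLOW(S) ⊇ FOLLOW(B) = {read, then, true}. Thus FOLLOW(S) = {$, read, then, true}.
FOLLOW(E): in S->B B E, the suffix after E is empty, so FOLLOW(E) ⊇ FOLLOW(S) = {$, read, then, true}; in A->true E S true, E is followed by S true with FIRST {read, then, true}. Thus FOLLOW(E) = {$, read, then, true}.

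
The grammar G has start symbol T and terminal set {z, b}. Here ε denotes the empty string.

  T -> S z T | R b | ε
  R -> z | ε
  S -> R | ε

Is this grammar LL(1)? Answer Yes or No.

FIRST(T) = {ε, b, z}
FIRST(R) = {ε, z}
FIRST(S) = {ε, z}
FOLLOW(T) = {$}
FOLLOW(R) = {b, z}
FOLLOW(S) = {z}
Cell M[R, z] receives both R -> z and R -> ε — the grammar is not LL(1).

No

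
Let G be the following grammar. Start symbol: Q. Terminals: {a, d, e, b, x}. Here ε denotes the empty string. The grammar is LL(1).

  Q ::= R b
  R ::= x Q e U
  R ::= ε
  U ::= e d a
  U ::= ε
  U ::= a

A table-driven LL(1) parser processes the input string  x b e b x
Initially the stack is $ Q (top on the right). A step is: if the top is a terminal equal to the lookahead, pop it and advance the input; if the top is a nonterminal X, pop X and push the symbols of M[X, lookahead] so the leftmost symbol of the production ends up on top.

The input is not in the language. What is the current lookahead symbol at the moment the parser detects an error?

      Stack        Input        Action
   1  $ Q          x b e b x $  expand Q ::= R b
   2  $ b R        x b e b x $  expand R ::= x Q e U
   3  $ b U e Q x  x b e b x $  match x
   4  $ b U e Q    b e b x $    expand Q ::= R b
   5  $ b U e b R  b e b x $    expand R ::= ε
   6  $ b U e b    b e b x $    match b
   7  $ b U e      e b x $      match e
   8  $ b U        b x $        expand U ::= ε
   9  $ b          b x $        match b
  10  $            x $          error: stack empty but input remains

x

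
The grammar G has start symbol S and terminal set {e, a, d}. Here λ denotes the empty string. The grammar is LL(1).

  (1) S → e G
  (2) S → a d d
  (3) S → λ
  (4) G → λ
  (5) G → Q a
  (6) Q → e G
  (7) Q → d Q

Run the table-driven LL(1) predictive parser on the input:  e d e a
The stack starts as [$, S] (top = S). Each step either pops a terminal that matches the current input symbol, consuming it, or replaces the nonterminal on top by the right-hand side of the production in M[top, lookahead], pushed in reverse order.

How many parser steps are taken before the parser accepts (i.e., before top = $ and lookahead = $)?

     Stack    Input      Action
  1  $ S      e d e a $  expand S → e G
  2  $ G e    e d e a $  match e
  3  $ G      d e a $    expand G → Q a
  4  $ a Q    d e a $    expand Q → d Q
  5  $ a Q d  d e a $    match d
  6  $ a Q    e a $      expand Q → e G
  7  $ a G e  e a $      match e
  8  $ a G    a $        expand G → λ
  9  $ a      a $        match a
Accept reached after 9 steps.

9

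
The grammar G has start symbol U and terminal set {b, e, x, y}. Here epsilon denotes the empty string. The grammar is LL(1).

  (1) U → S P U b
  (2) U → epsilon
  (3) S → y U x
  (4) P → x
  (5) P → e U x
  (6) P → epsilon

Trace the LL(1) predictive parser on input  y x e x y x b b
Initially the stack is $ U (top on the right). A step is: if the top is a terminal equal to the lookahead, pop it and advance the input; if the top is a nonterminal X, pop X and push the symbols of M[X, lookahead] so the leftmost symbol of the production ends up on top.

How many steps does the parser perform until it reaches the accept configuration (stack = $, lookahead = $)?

      Stack            Input              Action
   1  $ U              y x e x y x b b $  expand U → S P U b
   2  $ b U P S        y x e x y x b b $  expand S → y U x
   3  $ b U P x U y    y x e x y x b b $  match y
   4  $ b U P x U      x e x y x b b $    expand U → epsilon
   5  $ b U P x        x e x y x b b $    match x
   6  $ b U P          e x y x b b $      expand P → e U x
   7  $ b U x U e      e x y x b b $      match e
   8  $ b U x U        x y x b b $        expand U → epsilon
   9  $ b U x          x y x b b $        match x
  10  $ b U            y x b b $          expand U → S P U b
  11  $ b b U P S      y x b b $          expand S → y U x
  12  $ b b U P x U y  y x b b $          match y
  13  $ b b U P x U    x b b $            expand U → epsilon
  14  $ b b U P x      x b b $            match x
  15  $ b b U P        b b $              expand P → epsilon
  16  $ b b U          b b $              expand U → epsilon
  17  $ b b            b b $              match b
  18  $ b              b $                match b
Accept reached after 18 steps.

18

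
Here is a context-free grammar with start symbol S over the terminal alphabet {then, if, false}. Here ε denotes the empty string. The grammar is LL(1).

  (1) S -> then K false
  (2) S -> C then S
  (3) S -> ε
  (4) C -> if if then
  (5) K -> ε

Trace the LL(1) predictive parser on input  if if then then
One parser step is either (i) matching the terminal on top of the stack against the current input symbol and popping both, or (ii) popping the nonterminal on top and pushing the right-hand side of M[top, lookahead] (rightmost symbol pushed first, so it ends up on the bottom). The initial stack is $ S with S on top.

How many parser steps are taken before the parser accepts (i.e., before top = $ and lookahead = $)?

7

step 1: stack=$ S  input=if if then then $  — expand S -> C then S
step 2: stack=$ S then C  input=if if then then $  — expand C -> if if then
step 3: stack=$ S then then if if  input=if if then then $  — match if
step 4: stack=$ S then then if  input=if then then $  — match if
step 5: stack=$ S then then  input=then then $  — match then
step 6: stack=$ S then  input=then $  — match then
step 7: stack=$ S  input=$  — expand S -> ε
Accept reached after 7 steps.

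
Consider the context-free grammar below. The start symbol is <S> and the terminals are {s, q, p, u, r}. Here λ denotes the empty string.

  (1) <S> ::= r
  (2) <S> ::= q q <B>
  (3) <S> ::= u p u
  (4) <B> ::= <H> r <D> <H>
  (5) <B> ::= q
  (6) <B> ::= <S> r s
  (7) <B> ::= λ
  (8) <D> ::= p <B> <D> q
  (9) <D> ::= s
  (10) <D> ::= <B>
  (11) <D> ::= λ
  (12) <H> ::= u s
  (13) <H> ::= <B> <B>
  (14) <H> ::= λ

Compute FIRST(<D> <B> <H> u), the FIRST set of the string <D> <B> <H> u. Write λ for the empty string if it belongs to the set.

FIRST(<S>): from <S>::=r we get {r}; from <S>::=q q <B> we get {q}; from <S>::=u p u we get {u}. So FIRST(<S>) = {q, r, u}.
FIRST(<B>): from <B>::=<H> r <D> <H> we get {q, r, u}; from <B>::=q we get {q}; from <B>::=<S> r s we get {q, r, u}; from <B>::=λ we get {λ}. So FIRST(<B>) = {λ, q, r, u}.
FIRST(<D>): from <D>::=p <B> <D> q we get {p}; from <D>::=s we get {s}; from <D>::=<B> we get {λ, q, r, u}; from <D>::=λ we get {λ}. So FIRST(<D>) = {λ, p, q, r, s, u}.
FIRST(<H>): from <H>::=u s we get {u}; from <H>::=<B> <B> we get {λ, q, r, u}; from <H>::=λ we get {λ}. So FIRST(<H>) = {λ, q, r, u}.
FIRST(<D> <B> <H> u): take FIRST of each symbol in turn, carrying on past any symbol whose FIRST contains λ; result {p, q, r, s, u}.

{p, q, r, s, u}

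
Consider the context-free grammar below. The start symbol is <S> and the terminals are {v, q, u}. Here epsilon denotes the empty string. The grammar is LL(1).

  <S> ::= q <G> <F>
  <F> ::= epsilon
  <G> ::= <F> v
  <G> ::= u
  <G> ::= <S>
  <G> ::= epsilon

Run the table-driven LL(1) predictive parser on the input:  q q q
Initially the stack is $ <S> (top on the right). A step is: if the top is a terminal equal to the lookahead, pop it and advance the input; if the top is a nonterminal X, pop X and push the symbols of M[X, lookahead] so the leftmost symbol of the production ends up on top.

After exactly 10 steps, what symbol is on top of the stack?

<F>

      Stack                Input    Action
   1  $ <S>                q q q $  expand <S> ::= q <G> <F>
   2  $ <F> <G> q          q q q $  match q
   3  $ <F> <G>            q q $    expand <G> ::= <S>
   4  $ <F> <S>            q q $    expand <S> ::= q <G> <F>
   5  $ <F> <F> <G> q      q q $    match q
   6  $ <F> <F> <G>        q $      expand <G> ::= <S>
   7  $ <F> <F> <S>        q $      expand <S> ::= q <G> <F>
   8  $ <F> <F> <F> <G> q  q $      match q
   9  $ <F> <F> <F> <G>    $        expand <G> ::= epsilon
  10  $ <F> <F> <F>        $        expand <F> ::= epsilon
Stack after step 10: $ <F> <F> (top = <F>).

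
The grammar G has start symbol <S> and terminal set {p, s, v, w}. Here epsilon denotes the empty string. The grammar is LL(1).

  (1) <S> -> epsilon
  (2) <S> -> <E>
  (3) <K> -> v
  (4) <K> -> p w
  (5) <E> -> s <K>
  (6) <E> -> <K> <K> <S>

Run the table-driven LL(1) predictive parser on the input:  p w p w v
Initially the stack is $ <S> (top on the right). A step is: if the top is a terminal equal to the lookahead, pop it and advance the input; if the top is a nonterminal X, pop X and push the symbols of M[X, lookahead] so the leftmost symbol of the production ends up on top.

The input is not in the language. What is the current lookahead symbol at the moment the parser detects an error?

      Stack          Input        Action
   1  $ <S>          p w p w v $  expand <S> -> <E>
   2  $ <E>          p w p w v $  expand <E> -> <K> <K> <S>
   3  $ <S> <K> <K>  p w p w v $  expand <K> -> p w
   4  $ <S> <K> w p  p w p w v $  match p
   5  $ <S> <K> w    w p w v $    match w
   6  $ <S> <K>      p w v $      expand <K> -> p w
   7  $ <S> w p      p w v $      match p
   8  $ <S> w        w v $        match w
   9  $ <S>          v $          expand <S> -> <E>
  10  $ <E>          v $          expand <E> -> <K> <K> <S>
  11  $ <S> <K> <K>  v $          expand <K> -> v
  12  $ <S> <K> v    v $          match v
  13  $ <S> <K>      $            error: M[<K>, $] is empty

$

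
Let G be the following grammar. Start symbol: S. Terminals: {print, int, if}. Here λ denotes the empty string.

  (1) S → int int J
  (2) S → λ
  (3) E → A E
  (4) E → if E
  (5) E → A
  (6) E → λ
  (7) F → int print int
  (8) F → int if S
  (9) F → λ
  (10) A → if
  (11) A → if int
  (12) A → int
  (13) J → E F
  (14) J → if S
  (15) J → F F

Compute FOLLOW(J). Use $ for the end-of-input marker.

{$, int}

FIRST(S): from S→int int J we get {int}; from S→λ we get {λ}. So FIRST(S) = {λ, int}.
FIRST(F): from F→int print int we get {int}; from F→int if S we get {int}; from F→λ we get {λ}. So FIRST(F) = {λ, int}.
FIRST(A): from A→if we get {if}; from A→if int we get {if}; from A→int we get {int}. So FIRST(A) = {if, int}.
FIRST(E): from E→A E we get {if, int}; from E→if E we get {if}; from E→A we get {if, int}; from E→λ we get {λ}. So FIRST(E) = {λ, if, int}.
FIRST(J): from J→E F we get {λ, if, int}; from J→if S we get {if}; from J→F F we get {λ, int}. So FIRST(J) = {λ, if, int}.
FOLLOW(S) includes $ since S is the start symbol.
FOLLOW(S): in F→int if S, the suffix after S is empty, so FOLLOW(S) ⊇ FOLLOW(F) = {$, int}; in J→if S, the suffix after S is empty, so FOLLOW(S) ⊇ FOLLOW(J) = {$, int}. Thus FOLLOW(S) = {$, int}.
FOLLOW(J): in S→int int J, the suffix after J is empty, so FOLLOW(J) ⊇ FOLLOW(S) = {$, int}. Thus FOLLOW(J) = {$, int}.
FOLLOW(E): in E→A E, the suffix after E is empty (adds nothing new); in E→if E, the suffix after E is empty (adds nothing new); in J→E F, E is followed by F with FIRST {λ, int}; in J→E F, the suffix after E is nullable, so FOLLOW(E) ⊇ FOLLOW(J) = {$, int}. Thus FOLLOW(E) = {$, int}.
FOLLOW(F): in J→E F, the suffix after F is empty, so FOLLOW(F) ⊇ FOLLOW(J) = {$, int}; in J→F F (occurrence 1), F is followed by F with FIRST {λ, int}; in J→F F (occurrence 1), the suffix after F is nullable, so FOLLOW(F) ⊇ FOLLOW(J) = {$, int}; in J→F F (occurrence 2), the suffix after F is empty, so FOLLOW(F) ⊇ FOLLOW(J) = {$, int}. Thus FOLLOW(F) = {$, int}.
FOLLOW(A): in E→A E, A is followed by E with FIRST {λ, if, int}; in E→A E, the suffix after A is nullable, so FOLLOW(A) ⊇ FOLLOW(E) = {$, int}; in E→A, the suffix after A is empty, so FOLLOW(A) ⊇ FOLLOW(E) = {$, int}. Thus FOLLOW(A) = {$, if, int}.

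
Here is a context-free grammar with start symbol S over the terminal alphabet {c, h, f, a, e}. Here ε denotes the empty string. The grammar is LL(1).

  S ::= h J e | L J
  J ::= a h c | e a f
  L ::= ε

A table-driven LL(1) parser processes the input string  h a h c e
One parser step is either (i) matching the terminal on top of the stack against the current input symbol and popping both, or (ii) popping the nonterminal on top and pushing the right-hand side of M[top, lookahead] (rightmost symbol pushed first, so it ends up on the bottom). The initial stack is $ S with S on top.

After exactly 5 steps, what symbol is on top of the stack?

step 1: stack=$ S  input=h a h c e $  — expand S ::= h J e
step 2: stack=$ e J h  input=h a h c e $  — match h
step 3: stack=$ e J  input=a h c e $  — expand J ::= a h c
step 4: stack=$ e c h a  input=a h c e $  — match a
step 5: stack=$ e c h  input=h c e $  — match h
Stack after step 5: $ e c (top = c).

c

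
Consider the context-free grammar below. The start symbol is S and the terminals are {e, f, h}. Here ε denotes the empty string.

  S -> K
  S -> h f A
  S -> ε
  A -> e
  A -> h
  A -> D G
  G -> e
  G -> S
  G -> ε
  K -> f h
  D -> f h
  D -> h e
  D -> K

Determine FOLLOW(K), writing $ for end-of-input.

{$, e, f, h}

FIRST(K): from K->f h we get {f}. So FIRST(K) = {f}.
FIRST(S): from S->K we get {f}; from S->h f A we get {h}; from S->ε we get {ε}. So FIRST(S) = {ε, f, h}.
FIRST(D): from D->f h we get {f}; from D->h e we get {h}; from D->K we get {f}. So FIRST(D) = {f, h}.
FIRST(A): from A->e we get {e}; from A->h we get {h}; from A->D G we get {f, h}. So FIRST(A) = {e, f, h}.
FIRST(G): from G->e we get {e}; from G->S we get {ε, f, h}; from G->ε we get {ε}. So FIRST(G) = {ε, e, f, h}.
FOLLOW(S) includes $ since S is the start symbol.
FOLLOW(S): in G->S, the suffix after S is empty, so FOLLOW(S) ⊇ FOLLOW(G) = {$}. Thus FOLLOW(S) = {$}.
FOLLOW(A): in S->h f A, the suffix after A is empty, so FOLLOW(A) ⊇ FOLLOW(S) = {$}. Thus FOLLOW(A) = {$}.
FOLLOW(G): in A->D G, the suffix after G is empty, so FOLLOW(G) ⊇ FOLLOW(A) = {$}. Thus FOLLOW(G) = {$}.
FOLLOW(D): in A->D G, D is followed by G with FIRST {ε, e, f, h}; in A->D G, the suffix after D is nullable, so FOLLOW(D) ⊇ FOLLOW(A) = {$}. Thus FOLLOW(D) = {$, e, f, h}.
FOLLOW(K): in S->K, the suffix after K is empty, so FOLLOW(K) ⊇ FOLLOW(S) = {$}; in D->K, the suffix after K is empty, so FOLLOW(K) ⊇ FOLLOW(D) = {$, e, f, h}. Thus FOLLOW(K) = {$, e, f, h}.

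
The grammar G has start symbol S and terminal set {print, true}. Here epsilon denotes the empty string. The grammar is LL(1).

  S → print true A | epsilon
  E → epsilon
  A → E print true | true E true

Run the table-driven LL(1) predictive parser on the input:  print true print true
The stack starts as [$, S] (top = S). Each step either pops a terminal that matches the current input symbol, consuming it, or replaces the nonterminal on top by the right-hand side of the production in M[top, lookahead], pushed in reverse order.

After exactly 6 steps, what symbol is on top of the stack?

true

step 1: stack=$ S  input=print true print true $  — expand S → print true A
step 2: stack=$ A true print  input=print true print true $  — match print
step 3: stack=$ A true  input=true print true $  — match true
step 4: stack=$ A  input=print true $  — expand A → E print true
step 5: stack=$ true print E  input=print true $  — expand E → epsilon
step 6: stack=$ true print  input=print true $  — match print
Stack after step 6: $ true (top = true).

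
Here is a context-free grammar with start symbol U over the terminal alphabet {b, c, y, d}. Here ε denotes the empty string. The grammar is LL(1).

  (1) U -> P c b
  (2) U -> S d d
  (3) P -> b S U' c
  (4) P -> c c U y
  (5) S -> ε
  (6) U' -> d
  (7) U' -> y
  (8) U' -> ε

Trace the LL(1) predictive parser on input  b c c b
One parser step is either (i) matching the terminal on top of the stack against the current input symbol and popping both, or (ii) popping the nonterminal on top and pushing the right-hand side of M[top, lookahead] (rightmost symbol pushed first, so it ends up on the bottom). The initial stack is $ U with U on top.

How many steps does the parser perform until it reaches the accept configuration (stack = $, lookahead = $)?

8

     Stack           Input      Action
  1  $ U             b c c b $  expand U -> P c b
  2  $ b c P         b c c b $  expand P -> b S U' c
  3  $ b c c U' S b  b c c b $  match b
  4  $ b c c U' S    c c b $    expand S -> ε
  5  $ b c c U'      c c b $    expand U' -> ε
  6  $ b c c         c c b $    match c
  7  $ b c           c b $      match c
  8  $ b             b $        match b
Accept reached after 8 steps.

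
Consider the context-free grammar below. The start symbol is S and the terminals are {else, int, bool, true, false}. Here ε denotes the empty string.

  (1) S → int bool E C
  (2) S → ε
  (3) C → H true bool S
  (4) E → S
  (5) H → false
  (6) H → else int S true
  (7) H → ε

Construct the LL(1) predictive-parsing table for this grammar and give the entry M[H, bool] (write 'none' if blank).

none

FIRST(S): from S→int bool E C we get {int}; from S→ε we get {ε}. So FIRST(S) = {ε, int}.
FIRST(H): from H→false we get {false}; from H→else int S true we get {else}; from H→ε we get {ε}. So FIRST(H) = {ε, else, false}.
FIRST(C): from C→H true bool S we get {else, false, true}. So FIRST(C) = {else, false, true}.
FIRST(E): from E→S we get {ε, int}. So FIRST(E) = {ε, int}.
FOLLOW(S) includes $ since S is the start symbol.
FOLLOW(H): in C→H true bool S, H is followed by true bool S with FIRST {true}. Thus FOLLOW(H) = {true}.
For H → false: FIRST(false) = {false}, so it goes in M[H, t] for t ∈ {false}.
For H → else int S true: FIRST(else int S true) = {else}, so it goes in M[H, t] for t ∈ {else}.
For H → ε: FIRST(ε) = {ε}, so it goes in M[H, t] for t ∈ {}; since ε ∈ FIRST, also for every t ∈ FOLLOW(H) = {true}.
None of these place a production in M[H, bool].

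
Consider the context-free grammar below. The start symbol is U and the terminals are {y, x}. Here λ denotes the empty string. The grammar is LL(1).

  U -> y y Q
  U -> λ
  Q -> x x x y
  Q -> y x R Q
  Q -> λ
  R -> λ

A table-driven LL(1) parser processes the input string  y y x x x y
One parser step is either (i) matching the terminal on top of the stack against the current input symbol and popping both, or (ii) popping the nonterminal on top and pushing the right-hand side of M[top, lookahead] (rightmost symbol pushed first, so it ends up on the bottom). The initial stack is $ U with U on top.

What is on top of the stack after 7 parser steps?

y

     Stack      Input          Action
  1  $ U        y y x x x y $  expand U -> y y Q
  2  $ Q y y    y y x x x y $  match y
  3  $ Q y      y x x x y $    match y
  4  $ Q        x x x y $      expand Q -> x x x y
  5  $ y x x x  x x x y $      match x
  6  $ y x x    x x y $        match x
  7  $ y x      x y $          match x
Stack after step 7: $ y (top = y).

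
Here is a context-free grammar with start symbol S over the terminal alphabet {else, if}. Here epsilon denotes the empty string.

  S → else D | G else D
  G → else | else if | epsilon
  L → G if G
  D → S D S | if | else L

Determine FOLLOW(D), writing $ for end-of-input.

{$, else, if}

FIRST(G) = {epsilon, else}
FIRST(S) = {else}  (via G else D)
FIRST(L) = {else, if}  (via G if G)
FIRST(D) = {else, if}  (via S D S)
FOLLOW(S) includes $ since S is the start symbol.
FOLLOW(S): in D→S D S (occurrence 1), S is followed by D S with FIRST {else, if}; in D→S D S (occurrence 2), the suffix after S is empty, so FOLLOW(S) ⊇ FOLLOW(D) = {$, else, if}. Thus FOLLOW(S) = {$, else, if}.
FOLLOW(D): in S→else D, the suffix after D is empty, so FOLLOW(D) ⊇ FOLLOW(S) = {$, else, if}; in S→G else D, the suffix after D is empty, so FOLLOW(D) ⊇ FOLLOW(S) = {$, else, if}; in D→S D S, D is followed by S with FIRST {else}. Thus FOLLOW(D) = {$, else, if}.
FOLLOW(L): in D→else L, the suffix after L is empty, so FOLLOW(L) ⊇ FOLLOW(D) = {$, else, if}. Thus FOLLOW(L) = {$, else, if}.
FOLLOW(G): in S→G else D, G is followed by else D with FIRST {else}; in L→G if G (occurrence 1), G is followed by if G with FIRST {if}; in L→G if G (occurrence 2), the suffix after G is empty, so FOLLOW(G) ⊇ FOLLOW(L) = {$, else, if}. Thus FOLLOW(G) = {$, else, if}.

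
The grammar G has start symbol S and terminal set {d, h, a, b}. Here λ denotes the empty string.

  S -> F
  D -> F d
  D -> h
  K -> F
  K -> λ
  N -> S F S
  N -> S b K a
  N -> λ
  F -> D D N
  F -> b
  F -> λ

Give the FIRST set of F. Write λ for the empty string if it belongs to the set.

{λ, b, d, h}

FIRST(S): from S->F we get {λ, b, d, h}. So FIRST(S) = {λ, b, d, h}.
FIRST(D): from D->F d we get {b, d, h}; from D->h we get {h}. So FIRST(D) = {b, d, h}.
FIRST(F): from F->D D N we get {b, d, h}; from F->b we get {b}; from F->λ we get {λ}. So FIRST(F) = {λ, b, d, h}.
FIRST(K): from K->F we get {λ, b, d, h}; from K->λ we get {λ}. So FIRST(K) = {λ, b, d, h}.
FIRST(N): from N->S F S we get {λ, b, d, h}; from N->S b K a we get {b, d, h}; from N->λ we get {λ}. So FIRST(N) = {λ, b, d, h}.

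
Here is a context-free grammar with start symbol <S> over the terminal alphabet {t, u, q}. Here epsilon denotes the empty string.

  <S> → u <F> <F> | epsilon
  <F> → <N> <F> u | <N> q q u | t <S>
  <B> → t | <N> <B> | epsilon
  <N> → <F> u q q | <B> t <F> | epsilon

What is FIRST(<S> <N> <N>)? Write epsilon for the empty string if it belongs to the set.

{epsilon, q, t, u}

FIRST(<S>): from <S>→u <F> <F> we get {u}; from <S>→epsilon we get {epsilon}. So FIRST(<S>) = {epsilon, u}.
FIRST(<F>): from <F>→<N> <F> u we get {q, t}; from <F>→<N> q q u we get {q, t}; from <F>→t <S> we get {t}. So FIRST(<F>) = {q, t}.
FIRST(<B>): from <B>→t we get {t}; from <B>→<N> <B> we get {epsilon, q, t}; from <B>→epsilon we get {epsilon}. So FIRST(<B>) = {epsilon, q, t}.
FIRST(<N>): from <N>→<F> u q q we get {q, t}; from <N>→<B> t <F> we get {q, t}; from <N>→epsilon we get {epsilon}. So FIRST(<N>) = {epsilon, q, t}.
FIRST(<S> <N> <N>): take FIRST of each symbol in turn, carrying on past any symbol whose FIRST contains epsilon; result {epsilon, q, t, u}.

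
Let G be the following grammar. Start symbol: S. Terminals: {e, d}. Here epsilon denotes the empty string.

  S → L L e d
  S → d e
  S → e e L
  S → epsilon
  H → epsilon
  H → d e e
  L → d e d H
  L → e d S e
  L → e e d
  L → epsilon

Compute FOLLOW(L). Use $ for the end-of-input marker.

{$, d, e}

FIRST(H): from H→epsilon we get {epsilon}; from H→d e e we get {d}. So FIRST(H) = {epsilon, d}.
FIRST(L): from L→d e d H we get {d}; from L→e d S e we get {e}; from L→e e d we get {e}; from L→epsilon we get {epsilon}. So FIRST(L) = {epsilon, d, e}.
FIRST(S): from S→L L e d we get {d, e}; from S→d e we get {d}; from S→e e L we get {e}; from S→epsilon we get {epsilon}. So FIRST(S) = {epsilon, d, e}.
FOLLOW(S) includes $ since S is the start symbol.
FOLLOW(S): in L→e d S e, S is followed by e with FIRST {e}. Thus FOLLOW(S) = {$, e}.
FOLLOW(L): in S→L L e d (occurrence 1), L is followed by L e d with FIRST {d, e}; in S→L L e d (occurrence 2), L is followed by e d with FIRST {e}; in S→e e L, the suffix after L is empty, so FOLLOW(L) ⊇ FOLLOW(S) = {$, e}. Thus FOLLOW(L) = {$, d, e}.
FOLLOW(H): in L→d e d H, the suffix after H is empty, so FOLLOW(H) ⊇ FOLLOW(L) = {$, d, e}. Thus FOLLOW(H) = {$, d, e}.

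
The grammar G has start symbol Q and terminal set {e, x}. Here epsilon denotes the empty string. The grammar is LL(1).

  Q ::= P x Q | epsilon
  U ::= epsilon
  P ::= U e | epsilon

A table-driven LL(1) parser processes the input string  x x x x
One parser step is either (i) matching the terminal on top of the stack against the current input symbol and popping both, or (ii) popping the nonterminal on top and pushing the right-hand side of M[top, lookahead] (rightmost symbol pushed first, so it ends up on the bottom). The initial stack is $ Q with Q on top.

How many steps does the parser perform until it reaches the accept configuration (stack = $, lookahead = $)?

13

step 1: stack=$ Q  input=x x x x $  — expand Q ::= P x Q
step 2: stack=$ Q x P  input=x x x x $  — expand P ::= epsilon
step 3: stack=$ Q x  input=x x x x $  — match x
step 4: stack=$ Q  input=x x x $  — expand Q ::= P x Q
step 5: stack=$ Q x P  input=x x x $  — expand P ::= epsilon
step 6: stack=$ Q x  input=x x x $  — match x
step 7: stack=$ Q  input=x x $  — expand Q ::= P x Q
step 8: stack=$ Q x P  input=x x $  — expand P ::= epsilon
step 9: stack=$ Q x  input=x x $  — match x
step 10: stack=$ Q  input=x $  — expand Q ::= P x Q
step 11: stack=$ Q x P  input=x $  — expand P ::= epsilon
step 12: stack=$ Q x  input=x $  — match x
step 13: stack=$ Q  input=$  — expand Q ::= epsilon
Accept reached after 13 steps.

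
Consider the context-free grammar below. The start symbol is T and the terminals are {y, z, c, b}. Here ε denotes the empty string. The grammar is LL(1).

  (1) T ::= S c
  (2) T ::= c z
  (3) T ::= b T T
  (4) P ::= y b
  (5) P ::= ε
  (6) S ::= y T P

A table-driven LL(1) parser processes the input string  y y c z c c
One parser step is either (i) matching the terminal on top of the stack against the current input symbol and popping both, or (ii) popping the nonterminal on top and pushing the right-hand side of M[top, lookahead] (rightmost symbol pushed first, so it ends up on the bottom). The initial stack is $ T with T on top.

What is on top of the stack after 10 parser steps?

      Stack          Input          Action
   1  $ T            y y c z c c $  expand T ::= S c
   2  $ c S          y y c z c c $  expand S ::= y T P
   3  $ c P T y      y y c z c c $  match y
   4  $ c P T        y c z c c $    expand T ::= S c
   5  $ c P c S      y c z c c $    expand S ::= y T P
   6  $ c P c P T y  y c z c c $    match y
   7  $ c P c P T    c z c c $      expand T ::= c z
   8  $ c P c P z c  c z c c $      match c
   9  $ c P c P z    z c c $        match z
  10  $ c P c P      c c $          expand P ::= ε
Stack after step 10: $ c P c (top = c).

c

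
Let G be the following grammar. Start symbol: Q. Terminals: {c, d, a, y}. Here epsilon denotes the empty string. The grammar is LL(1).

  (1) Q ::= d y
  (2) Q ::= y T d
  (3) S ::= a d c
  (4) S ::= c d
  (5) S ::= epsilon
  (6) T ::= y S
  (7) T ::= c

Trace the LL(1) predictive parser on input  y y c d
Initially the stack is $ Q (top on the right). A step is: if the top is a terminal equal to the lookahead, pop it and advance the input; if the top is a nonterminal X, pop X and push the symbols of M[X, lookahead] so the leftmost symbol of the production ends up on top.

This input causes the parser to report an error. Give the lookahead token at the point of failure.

$

     Stack    Input      Action
  1  $ Q      y y c d $  expand Q ::= y T d
  2  $ d T y  y y c d $  match y
  3  $ d T    y c d $    expand T ::= y S
  4  $ d S y  y c d $    match y
  5  $ d S    c d $      expand S ::= c d
  6  $ d d c  c d $      match c
  7  $ d d    d $        match d
  8  $ d      $          error: top is terminal d but lookahead is $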